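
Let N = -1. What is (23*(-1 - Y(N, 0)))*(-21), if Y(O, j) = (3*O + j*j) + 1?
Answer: -483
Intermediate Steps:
Y(O, j) = 1 + j² + 3*O (Y(O, j) = (3*O + j²) + 1 = (j² + 3*O) + 1 = 1 + j² + 3*O)
(23*(-1 - Y(N, 0)))*(-21) = (23*(-1 - (1 + 0² + 3*(-1))))*(-21) = (23*(-1 - (1 + 0 - 3)))*(-21) = (23*(-1 - 1*(-2)))*(-21) = (23*(-1 + 2))*(-21) = (23*1)*(-21) = 23*(-21) = -483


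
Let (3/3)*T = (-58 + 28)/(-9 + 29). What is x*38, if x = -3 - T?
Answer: -57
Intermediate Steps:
T = -3/2 (T = (-58 + 28)/(-9 + 29) = -30/20 = -30*1/20 = -3/2 ≈ -1.5000)
x = -3/2 (x = -3 - 1*(-3/2) = -3 + 3/2 = -3/2 ≈ -1.5000)
x*38 = -3/2*38 = -57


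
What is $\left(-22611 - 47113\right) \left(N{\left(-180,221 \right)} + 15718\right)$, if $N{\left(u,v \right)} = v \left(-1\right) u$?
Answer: $-3869542552$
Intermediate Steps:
$N{\left(u,v \right)} = - u v$ ($N{\left(u,v \right)} = - v u = - u v$)
$\left(-22611 - 47113\right) \left(N{\left(-180,221 \right)} + 15718\right) = \left(-22611 - 47113\right) \left(\left(-1\right) \left(-180\right) 221 + 15718\right) = - 69724 \left(39780 + 15718\right) = \left(-69724\right) 55498 = -3869542552$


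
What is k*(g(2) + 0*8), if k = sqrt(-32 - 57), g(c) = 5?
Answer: 5*I*sqrt(89) ≈ 47.17*I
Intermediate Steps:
k = I*sqrt(89) (k = sqrt(-89) = I*sqrt(89) ≈ 9.434*I)
k*(g(2) + 0*8) = (I*sqrt(89))*(5 + 0*8) = (I*sqrt(89))*(5 + 0) = (I*sqrt(89))*5 = 5*I*sqrt(89)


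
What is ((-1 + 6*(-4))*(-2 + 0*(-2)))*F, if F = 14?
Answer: 700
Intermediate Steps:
((-1 + 6*(-4))*(-2 + 0*(-2)))*F = ((-1 + 6*(-4))*(-2 + 0*(-2)))*14 = ((-1 - 24)*(-2 + 0))*14 = -25*(-2)*14 = 50*14 = 700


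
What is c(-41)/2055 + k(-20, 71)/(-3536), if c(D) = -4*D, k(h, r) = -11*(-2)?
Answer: 267347/3633240 ≈ 0.073584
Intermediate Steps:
k(h, r) = 22
c(-41)/2055 + k(-20, 71)/(-3536) = -4*(-41)/2055 + 22/(-3536) = 164*(1/2055) + 22*(-1/3536) = 164/2055 - 11/1768 = 267347/3633240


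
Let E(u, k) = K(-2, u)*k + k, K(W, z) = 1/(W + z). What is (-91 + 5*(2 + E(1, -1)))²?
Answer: 6561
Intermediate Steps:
E(u, k) = k + k/(-2 + u) (E(u, k) = k/(-2 + u) + k = k + k/(-2 + u))
(-91 + 5*(2 + E(1, -1)))² = (-91 + 5*(2 - (-1 + 1)/(-2 + 1)))² = (-91 + 5*(2 - 1*0/(-1)))² = (-91 + 5*(2 - 1*(-1)*0))² = (-91 + 5*(2 + 0))² = (-91 + 5*2)² = (-91 + 10)² = (-81)² = 6561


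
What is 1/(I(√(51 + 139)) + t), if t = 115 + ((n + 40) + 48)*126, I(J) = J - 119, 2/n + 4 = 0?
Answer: 11021/121462251 - √190/121462251 ≈ 9.0623e-5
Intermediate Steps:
n = -½ (n = 2/(-4 + 0) = 2/(-4) = 2*(-¼) = -½ ≈ -0.50000)
I(J) = -119 + J
t = 11140 (t = 115 + ((-½ + 40) + 48)*126 = 115 + (79/2 + 48)*126 = 115 + (175/2)*126 = 115 + 11025 = 11140)
1/(I(√(51 + 139)) + t) = 1/((-119 + √(51 + 139)) + 11140) = 1/((-119 + √190) + 11140) = 1/(11021 + √190)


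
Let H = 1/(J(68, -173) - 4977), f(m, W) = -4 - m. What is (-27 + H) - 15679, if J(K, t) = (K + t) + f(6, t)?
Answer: -79974953/5092 ≈ -15706.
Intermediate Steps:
J(K, t) = -10 + K + t (J(K, t) = (K + t) + (-4 - 1*6) = (K + t) + (-4 - 6) = (K + t) - 10 = -10 + K + t)
H = -1/5092 (H = 1/((-10 + 68 - 173) - 4977) = 1/(-115 - 4977) = 1/(-5092) = -1/5092 ≈ -0.00019639)
(-27 + H) - 15679 = (-27 - 1/5092) - 15679 = -137485/5092 - 15679 = -79974953/5092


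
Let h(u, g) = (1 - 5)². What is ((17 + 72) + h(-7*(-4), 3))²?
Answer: 11025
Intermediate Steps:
h(u, g) = 16 (h(u, g) = (-4)² = 16)
((17 + 72) + h(-7*(-4), 3))² = ((17 + 72) + 16)² = (89 + 16)² = 105² = 11025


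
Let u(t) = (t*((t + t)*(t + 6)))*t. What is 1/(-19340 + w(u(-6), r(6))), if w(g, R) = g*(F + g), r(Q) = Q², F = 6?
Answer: -1/19340 ≈ -5.1706e-5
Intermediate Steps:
u(t) = 2*t³*(6 + t) (u(t) = (t*((2*t)*(6 + t)))*t = (t*(2*t*(6 + t)))*t = (2*t²*(6 + t))*t = 2*t³*(6 + t))
w(g, R) = g*(6 + g)
1/(-19340 + w(u(-6), r(6))) = 1/(-19340 + (2*(-6)³*(6 - 6))*(6 + 2*(-6)³*(6 - 6))) = 1/(-19340 + (2*(-216)*0)*(6 + 2*(-216)*0)) = 1/(-19340 + 0*(6 + 0)) = 1/(-19340 + 0*6) = 1/(-19340 + 0) = 1/(-19340) = -1/19340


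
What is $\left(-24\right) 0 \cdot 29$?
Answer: $0$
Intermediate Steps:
$\left(-24\right) 0 \cdot 29 = 0 \cdot 29 = 0$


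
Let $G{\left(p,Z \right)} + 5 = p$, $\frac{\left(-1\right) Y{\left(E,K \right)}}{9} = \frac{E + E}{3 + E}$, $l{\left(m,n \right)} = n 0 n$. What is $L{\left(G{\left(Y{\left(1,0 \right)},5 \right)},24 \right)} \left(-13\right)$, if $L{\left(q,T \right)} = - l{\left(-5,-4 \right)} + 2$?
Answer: $-26$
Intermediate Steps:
$l{\left(m,n \right)} = 0$ ($l{\left(m,n \right)} = 0 n = 0$)
$Y{\left(E,K \right)} = - \frac{18 E}{3 + E}$ ($Y{\left(E,K \right)} = - 9 \frac{E + E}{3 + E} = - 9 \frac{2 E}{3 + E} = - \frac{18 E}{3 + E}$)
$G{\left(p,Z \right)} = -5 + p$
$L{\left(q,T \right)} = 2$ ($L{\left(q,T \right)} = \left(-1\right) 0 + 2 = 0 + 2 = 2$)
$L{\left(G{\left(Y{\left(1,0 \right)},5 \right)},24 \right)} \left(-13\right) = 2 \left(-13\right) = -26$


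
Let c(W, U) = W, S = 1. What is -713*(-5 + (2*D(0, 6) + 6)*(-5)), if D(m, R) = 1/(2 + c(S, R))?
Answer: 81995/3 ≈ 27332.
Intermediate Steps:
D(m, R) = 1/3 (D(m, R) = 1/(2 + 1) = 1/3)
-713*(-5 + (2*D(0, 6) + 6)*(-5)) = -713*(-5 + (2*(1/3) + 6)*(-5)) = -713*(-5 + (2/3 + 6)*(-5)) = -713*(-5 + (20/3)*(-5)) = -713*(-5 - 100/3) = -713*(-115/3) = 81995/3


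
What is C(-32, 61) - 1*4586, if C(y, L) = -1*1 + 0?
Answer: -4587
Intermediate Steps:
C(y, L) = -1 (C(y, L) = -1 + 0 = -1)
C(-32, 61) - 1*4586 = -1 - 1*4586 = -1 - 4586 = -4587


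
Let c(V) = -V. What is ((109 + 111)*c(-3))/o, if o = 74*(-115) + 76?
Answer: -330/4217 ≈ -0.078255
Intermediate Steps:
o = -8434 (o = -8510 + 76 = -8434)
((109 + 111)*c(-3))/o = ((109 + 111)*(-1*(-3)))/(-8434) = (220*3)*(-1/8434) = 660*(-1/8434) = -330/4217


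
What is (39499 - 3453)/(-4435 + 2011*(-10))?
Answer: -36046/24545 ≈ -1.4686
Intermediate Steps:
(39499 - 3453)/(-4435 + 2011*(-10)) = 36046/(-4435 - 20110) = 36046/(-24545) = 36046*(-1/24545) = -36046/24545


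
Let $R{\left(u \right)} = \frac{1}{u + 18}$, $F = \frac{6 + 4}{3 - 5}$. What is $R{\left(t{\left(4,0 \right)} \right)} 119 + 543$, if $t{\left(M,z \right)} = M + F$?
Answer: $550$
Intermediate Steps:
$F = -5$ ($F = \frac{10}{-2} = 10 \left(- \frac{1}{2}\right) = -5$)
$t{\left(M,z \right)} = -5 + M$ ($t{\left(M,z \right)} = M - 5 = -5 + M$)
$R{\left(u \right)} = \frac{1}{18 + u}$
$R{\left(t{\left(4,0 \right)} \right)} 119 + 543 = \frac{1}{18 + \left(-5 + 4\right)} 119 + 543 = \frac{1}{18 - 1} \cdot 119 + 543 = \frac{1}{17} \cdot 119 + 543 = 7 + 543 = 550$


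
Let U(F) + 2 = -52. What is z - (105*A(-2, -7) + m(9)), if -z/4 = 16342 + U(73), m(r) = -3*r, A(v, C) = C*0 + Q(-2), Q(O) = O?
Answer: -64915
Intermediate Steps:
U(F) = -54 (U(F) = -2 - 52 = -54)
A(v, C) = -2 (A(v, C) = C*0 - 2 = 0 - 2 = -2)
z = -65152 (z = -4*(16342 - 54) = -4*16288 = -65152)
z - (105*A(-2, -7) + m(9)) = -65152 - (105*(-2) - 3*9) = -65152 - (-210 - 27) = -65152 - 1*(-237) = -65152 + 237 = -64915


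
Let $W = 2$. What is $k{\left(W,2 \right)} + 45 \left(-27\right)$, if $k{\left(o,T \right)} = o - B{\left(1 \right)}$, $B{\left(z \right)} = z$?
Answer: $-1214$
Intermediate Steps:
$k{\left(o,T \right)} = -1 + o$ ($k{\left(o,T \right)} = o - 1 = -1 + o$)
$k{\left(W,2 \right)} + 45 \left(-27\right) = \left(-1 + 2\right) + 45 \left(-27\right) = 1 - 1215 = -1214$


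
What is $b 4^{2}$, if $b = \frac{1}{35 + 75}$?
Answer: $\frac{8}{55} \approx 0.14545$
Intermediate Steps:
$b = \frac{1}{110} \approx 0.0090909$
$b 4^{2} = \frac{4^{2}}{110} = \frac{1}{110} \cdot 16 = \frac{8}{55}$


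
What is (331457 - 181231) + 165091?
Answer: 315317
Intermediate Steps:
(331457 - 181231) + 165091 = 150226 + 165091 = 315317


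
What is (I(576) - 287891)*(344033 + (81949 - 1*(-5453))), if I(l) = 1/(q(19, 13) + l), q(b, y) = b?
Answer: -14780544090328/119 ≈ -1.2421e+11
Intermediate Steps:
I(l) = 1/(19 + l)
(I(576) - 287891)*(344033 + (81949 - 1*(-5453))) = (1/(19 + 576) - 287891)*(344033 + (81949 - 1*(-5453))) = (1/595 - 287891)*(344033 + (81949 + 5453)) = (1/595 - 287891)*(344033 + 87402) = -171295144/595*431435 = -14780544090328/119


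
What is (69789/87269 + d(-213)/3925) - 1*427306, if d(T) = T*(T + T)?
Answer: -146357284171103/342530825 ≈ -4.2728e+5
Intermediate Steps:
d(T) = 2*T² (d(T) = T*(2*T) = 2*T²)
(69789/87269 + d(-213)/3925) - 1*427306 = (69789/87269 + (2*(-213)²)/3925) - 1*427306 = (69789*(1/87269) + (2*45369)*(1/3925)) - 427306 = (69789/87269 + 90738*(1/3925)) - 427306 = (69789/87269 + 90738/3925) - 427306 = 8192536347/342530825 - 427306 = -146357284171103/342530825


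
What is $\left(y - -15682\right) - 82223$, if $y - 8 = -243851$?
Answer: $-310384$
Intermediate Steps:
$y = -243843$ ($y = 8 - 243851 = -243843$)
$\left(y - -15682\right) - 82223 = \left(-243843 - -15682\right) - 82223 = \left(-243843 + 15682\right) - 82223 = -228161 - 82223 = -310384$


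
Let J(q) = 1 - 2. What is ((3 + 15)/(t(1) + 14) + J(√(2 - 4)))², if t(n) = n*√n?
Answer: 1/25 ≈ 0.040000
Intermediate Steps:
t(n) = n^(3/2)
J(q) = -1
((3 + 15)/(t(1) + 14) + J(√(2 - 4)))² = ((3 + 15)/(1^(3/2) + 14) - 1)² = (18/(1 + 14) - 1)² = (18/15 - 1)² = (18*(1/15) - 1)² = (6/5 - 1)² = (⅕)² = 1/25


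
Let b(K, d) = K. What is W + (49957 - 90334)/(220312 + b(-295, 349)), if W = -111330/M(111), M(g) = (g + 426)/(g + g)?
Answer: -604199893541/13127681 ≈ -46025.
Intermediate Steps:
M(g) = (426 + g)/(2*g) (M(g) = (426 + g)/((2*g)) = (426 + g)*(1/(2*g)) = (426 + g)/(2*g))
W = -8238420/179 (W = -111330*222/(426 + 111) = -111330/((½)*(1/111)*537) = -111330/179/74 = -111330*74/179 = -8238420/179 ≈ -46025.)
W + (49957 - 90334)/(220312 + b(-295, 349)) = -8238420/179 + (49957 - 90334)/(220312 - 295) = -8238420/179 - 40377/220017 = -8238420/179 - 40377*1/220017 = -8238420/179 - 13459/73339 = -604199893541/13127681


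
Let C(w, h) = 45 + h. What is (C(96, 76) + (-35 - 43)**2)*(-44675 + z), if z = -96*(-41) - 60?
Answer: -253157795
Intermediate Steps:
z = 3876 (z = 3936 - 60 = 3876)
(C(96, 76) + (-35 - 43)**2)*(-44675 + z) = ((45 + 76) + (-35 - 43)**2)*(-44675 + 3876) = (121 + (-78)**2)*(-40799) = (121 + 6084)*(-40799) = 6205*(-40799) = -253157795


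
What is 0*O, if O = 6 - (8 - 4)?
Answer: 0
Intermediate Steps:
O = 2 (O = 6 - 1*4 = 6 - 4 = 2)
0*O = 0*2 = 0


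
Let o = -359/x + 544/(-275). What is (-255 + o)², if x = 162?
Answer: 133335587692609/1984702500 ≈ 67182.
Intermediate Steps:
o = -186853/44550 (o = -359/162 + 544/(-275) = -359*1/162 + 544*(-1/275) = -359/162 - 544/275 = -186853/44550 ≈ -4.1942)
(-255 + o)² = (-255 - 186853/44550)² = (-11547103/44550)² = 133335587692609/1984702500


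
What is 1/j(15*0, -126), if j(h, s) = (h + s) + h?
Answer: -1/126 ≈ -0.0079365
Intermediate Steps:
j(h, s) = s + 2*h
1/j(15*0, -126) = 1/(-126 + 2*(15*0)) = 1/(-126 + 2*0) = 1/(-126 + 0) = 1/(-126) = -1/126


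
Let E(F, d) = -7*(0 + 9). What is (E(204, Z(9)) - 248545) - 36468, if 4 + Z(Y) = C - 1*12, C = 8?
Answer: -285076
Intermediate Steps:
Z(Y) = -8 (Z(Y) = -4 + (8 - 1*12) = -4 + (8 - 12) = -4 - 4 = -8)
E(F, d) = -63 (E(F, d) = -7*9 = -63)
(E(204, Z(9)) - 248545) - 36468 = (-63 - 248545) - 36468 = -248608 - 36468 = -285076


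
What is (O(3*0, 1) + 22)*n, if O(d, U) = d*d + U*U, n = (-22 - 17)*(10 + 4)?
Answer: -12558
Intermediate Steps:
n = -546 (n = -39*14 = -546)
O(d, U) = U**2 + d**2 (O(d, U) = d**2 + U**2 = U**2 + d**2)
(O(3*0, 1) + 22)*n = ((1**2 + (3*0)**2) + 22)*(-546) = ((1 + 0**2) + 22)*(-546) = ((1 + 0) + 22)*(-546) = (1 + 22)*(-546) = 23*(-546) = -12558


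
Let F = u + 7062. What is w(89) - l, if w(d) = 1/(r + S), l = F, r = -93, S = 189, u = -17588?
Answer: 1010497/96 ≈ 10526.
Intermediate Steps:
F = -10526 (F = -17588 + 7062 = -10526)
l = -10526
w(d) = 1/96 (w(d) = 1/(-93 + 189) = 1/96)
w(89) - l = 1/96 - 1*(-10526) = 1/96 + 10526 = 1010497/96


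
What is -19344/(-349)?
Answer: 19344/349 ≈ 55.427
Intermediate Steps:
-19344/(-349) = -19344*(-1)/349 = -39*(-496/349) = 19344/349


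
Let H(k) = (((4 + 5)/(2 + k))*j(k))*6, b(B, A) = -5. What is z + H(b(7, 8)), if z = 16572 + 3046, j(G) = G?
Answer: 19708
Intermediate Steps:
z = 19618
H(k) = 54*k/(2 + k) (H(k) = (((4 + 5)/(2 + k))*k)*6 = ((9/(2 + k))*k)*6 = (9*k/(2 + k))*6 = 54*k/(2 + k))
z + H(b(7, 8)) = 19618 + 54*(-5)/(2 - 5) = 19618 + 54*(-5)/(-3) = 19618 + 54*(-5)*(-⅓) = 19618 + 90 = 19708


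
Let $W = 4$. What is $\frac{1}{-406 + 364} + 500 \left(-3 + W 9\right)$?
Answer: $\frac{692999}{42} \approx 16500.0$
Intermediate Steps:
$\frac{1}{-406 + 364} + 500 \left(-3 + W 9\right) = \frac{1}{-406 + 364} + 500 \left(-3 + 4 \cdot 9\right) = \frac{1}{-42} + 500 \left(-3 + 36\right) = - \frac{1}{42} + 500 \cdot 33 = - \frac{1}{42} + 16500 = \frac{692999}{42}$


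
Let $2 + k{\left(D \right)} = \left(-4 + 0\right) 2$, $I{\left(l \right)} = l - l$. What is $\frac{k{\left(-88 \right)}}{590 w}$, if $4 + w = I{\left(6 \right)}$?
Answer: $\frac{1}{236} \approx 0.0042373$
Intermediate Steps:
$I{\left(l \right)} = 0$
$k{\left(D \right)} = -10$ ($k{\left(D \right)} = -2 + \left(-4 + 0\right) 2 = -2 - 8 = -10$)
$w = -4$ ($w = -4 + 0 = -4$)
$\frac{k{\left(-88 \right)}}{590 w} = - \frac{10}{590 \left(-4\right)} = - \frac{10}{-2360} = \left(-10\right) \left(- \frac{1}{2360}\right) = \frac{1}{236}$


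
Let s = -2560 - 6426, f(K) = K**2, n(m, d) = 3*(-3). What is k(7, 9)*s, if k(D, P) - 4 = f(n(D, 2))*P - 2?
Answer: -6568766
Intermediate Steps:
n(m, d) = -9
k(D, P) = 2 + 81*P (k(D, P) = 4 + ((-9)**2*P - 2) = 4 + (81*P - 2) = 4 + (-2 + 81*P) = 2 + 81*P)
s = -8986
k(7, 9)*s = (2 + 81*9)*(-8986) = (2 + 729)*(-8986) = 731*(-8986) = -6568766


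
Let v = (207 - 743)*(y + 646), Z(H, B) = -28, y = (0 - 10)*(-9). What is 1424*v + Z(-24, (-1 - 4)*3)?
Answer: -561762332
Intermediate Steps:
y = 90 (y = -10*(-9) = 90)
v = -394496 (v = (207 - 743)*(90 + 646) = -536*736 = -394496)
1424*v + Z(-24, (-1 - 4)*3) = 1424*(-394496) - 28 = -561762304 - 28 = -561762332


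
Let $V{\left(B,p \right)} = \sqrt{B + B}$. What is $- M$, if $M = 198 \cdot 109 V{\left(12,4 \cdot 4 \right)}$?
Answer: $- 43164 \sqrt{6} \approx -1.0573 \cdot 10^{5}$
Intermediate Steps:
$V{\left(B,p \right)} = \sqrt{2} \sqrt{B}$ ($V{\left(B,p \right)} = \sqrt{2 B} = \sqrt{2} \sqrt{B}$)
$M = 43164 \sqrt{6}$ ($M = 198 \cdot 109 \sqrt{2} \sqrt{12} = 21582 \sqrt{2} \cdot 2 \sqrt{3} = 21582 \cdot 2 \sqrt{6} = 43164 \sqrt{6} \approx 1.0573 \cdot 10^{5}$)
$- M = - 43164 \sqrt{6}$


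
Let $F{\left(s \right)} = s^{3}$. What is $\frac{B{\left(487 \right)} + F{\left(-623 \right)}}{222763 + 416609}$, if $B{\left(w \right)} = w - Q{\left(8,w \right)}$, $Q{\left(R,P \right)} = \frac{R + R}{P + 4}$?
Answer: $- \frac{9893808758}{26160971} \approx -378.19$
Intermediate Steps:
$Q{\left(R,P \right)} = \frac{2 R}{4 + P}$
$B{\left(w \right)} = w - \frac{16}{4 + w}$ ($B{\left(w \right)} = w - 2 \cdot 8 \frac{1}{4 + w} = w - \frac{16}{4 + w}$)
$\frac{B{\left(487 \right)} + F{\left(-623 \right)}}{222763 + 416609} = \frac{\frac{-16 + 487 \left(4 + 487\right)}{4 + 487} + \left(-623\right)^{3}}{222763 + 416609} = \frac{\frac{-16 + 487 \cdot 491}{491} - 241804367}{639372} = \left(\frac{-16 + 239117}{491} - 241804367\right) \frac{1}{639372} = \left(\frac{1}{491} \cdot 239101 - 241804367\right) \frac{1}{639372} = \left(\frac{239101}{491} - 241804367\right) \frac{1}{639372} = \left(- \frac{118725705096}{491}\right) \frac{1}{639372} = - \frac{9893808758}{26160971}$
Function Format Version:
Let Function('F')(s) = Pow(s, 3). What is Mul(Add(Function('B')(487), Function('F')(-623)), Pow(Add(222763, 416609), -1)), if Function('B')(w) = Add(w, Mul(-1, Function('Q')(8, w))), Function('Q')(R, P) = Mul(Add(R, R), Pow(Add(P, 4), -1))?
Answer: Rational(-9893808758, 26160971) ≈ -378.19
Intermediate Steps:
Function('Q')(R, P) = Mul(2, R, Pow(Add(4, P), -1)) (Function('Q')(R, P) = Mul(Mul(2, R), Pow(Add(4, P), -1)) = Mul(2, R, Pow(Add(4, P), -1)))
Function('B')(w) = Add(w, Mul(-16, Pow(Add(4, w), -1))) (Function('B')(w) = Add(w, Mul(-1, Mul(2, 8, Pow(Add(4, w), -1)))) = Add(w, Mul(-1, Mul(16, Pow(Add(4, w), -1)))) = Add(w, Mul(-16, Pow(Add(4, w), -1))))
Mul(Add(Function('B')(487), Function('F')(-623)), Pow(Add(222763, 416609), -1)) = Mul(Add(Mul(Pow(Add(4, 487), -1), Add(-16, Mul(487, Add(4, 487)))), Pow(-623, 3)), Pow(Add(222763, 416609), -1)) = Mul(Add(Mul(Pow(491, -1), Add(-16, Mul(487, 491))), -241804367), Pow(639372, -1)) = Mul(Add(Mul(Rational(1, 491), Add(-16, 239117)), -241804367), Rational(1, 639372)) = Mul(Add(Mul(Rational(1, 491), 239101), -241804367), Rational(1, 639372)) = Mul(Add(Rational(239101, 491), -241804367), Rational(1, 639372)) = Mul(Rational(-118725705096, 491), Rational(1, 639372)) = Rational(-9893808758, 26160971)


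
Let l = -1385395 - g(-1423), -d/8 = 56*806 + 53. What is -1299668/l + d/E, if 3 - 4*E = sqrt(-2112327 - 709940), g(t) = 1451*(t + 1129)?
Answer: 4*(-346617092361*I + 324917*sqrt(2822267))/(958801*(sqrt(2822267) + 3*I)) ≈ -0.18159 - 860.76*I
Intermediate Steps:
g(t) = 1638179 + 1451*t (g(t) = 1451*(1129 + t) = 1638179 + 1451*t)
d = -361512 (d = -8*(56*806 + 53) = -8*(45136 + 53) = -8*45189 = -361512)
l = -958801 (l = -1385395 - (1638179 + 1451*(-1423)) = -1385395 - (1638179 - 2064773) = -1385395 - 1*(-426594) = -1385395 + 426594 = -958801)
E = 3/4 - I*sqrt(2822267)/4 (E = 3/4 - sqrt(-2112327 - 709940)/4 = 3/4 - I*sqrt(2822267)/4 ≈ 0.75 - 419.99*I)
-1299668/l + d/E = -1299668/(-958801) - 361512/(3/4 - I*sqrt(2822267)/4) = -1299668*(-1/958801) - 361512/(3/4 - I*sqrt(2822267)/4) = 1299668/958801 - 361512/(3/4 - I*sqrt(2822267)/4)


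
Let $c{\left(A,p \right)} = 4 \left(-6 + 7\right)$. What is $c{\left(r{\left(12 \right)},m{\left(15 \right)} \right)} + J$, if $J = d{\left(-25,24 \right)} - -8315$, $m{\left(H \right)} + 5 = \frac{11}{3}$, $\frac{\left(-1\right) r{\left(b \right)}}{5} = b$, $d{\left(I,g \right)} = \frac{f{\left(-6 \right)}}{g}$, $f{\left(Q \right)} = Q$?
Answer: $\frac{33275}{4} \approx 8318.8$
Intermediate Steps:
$d{\left(I,g \right)} = - \frac{6}{g}$
$r{\left(b \right)} = - 5 b$
$m{\left(H \right)} = - \frac{4}{3}$ ($m{\left(H \right)} = -5 + \frac{11}{3} = - \frac{4}{3}$)
$c{\left(A,p \right)} = 4$ ($c{\left(A,p \right)} = 4 \cdot 1 = 4$)
$J = \frac{33259}{4}$ ($J = - \frac{6}{24} - -8315 = \left(-6\right) \frac{1}{24} + 8315 = - \frac{1}{4} + 8315 = \frac{33259}{4} \approx 8314.8$)
$c{\left(r{\left(12 \right)},m{\left(15 \right)} \right)} + J = 4 + \frac{33259}{4} = \frac{33275}{4}$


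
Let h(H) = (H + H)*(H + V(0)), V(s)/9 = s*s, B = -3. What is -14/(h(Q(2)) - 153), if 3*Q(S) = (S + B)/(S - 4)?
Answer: 252/2753 ≈ 0.091537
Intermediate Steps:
V(s) = 9*s² (V(s) = 9*(s*s) = 9*s²)
Q(S) = (-3 + S)/(3*(-4 + S)) (Q(S) = ((S - 3)/(S - 4))/3 = ((-3 + S)/(-4 + S))/3 = (-3 + S)/(3*(-4 + S)))
h(H) = 2*H² (h(H) = (H + H)*(H + 9*0²) = (2*H)*(H + 9*0) = (2*H)*(H + 0) = (2*H)*H = 2*H²)
-14/(h(Q(2)) - 153) = -14/(2*((-3 + 2)/(3*(-4 + 2)))² - 153) = -14/(2*((⅓)*(-1)/(-2))² - 153) = -14/(2*((⅓)*(-½)*(-1))² - 153) = -14/(2*(⅙)² - 153) = -14/(2*(1/36) - 153) = -14/(1/18 - 153) = -14/(-2753/18) = -18/2753*(-14) = 252/2753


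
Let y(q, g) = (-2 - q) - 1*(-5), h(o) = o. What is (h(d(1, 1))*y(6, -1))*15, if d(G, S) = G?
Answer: -45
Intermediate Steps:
y(q, g) = 3 - q (y(q, g) = (-2 - q) + 5 = 3 - q)
(h(d(1, 1))*y(6, -1))*15 = (1*(3 - 1*6))*15 = (1*(3 - 6))*15 = (1*(-3))*15 = -3*15 = -45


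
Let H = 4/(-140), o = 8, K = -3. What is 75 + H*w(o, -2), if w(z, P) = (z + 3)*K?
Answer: 2658/35 ≈ 75.943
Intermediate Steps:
H = -1/35 (H = 4*(-1/140) = -1/35 ≈ -0.028571)
w(z, P) = -9 - 3*z (w(z, P) = (z + 3)*(-3) = (3 + z)*(-3) = -9 - 3*z)
75 + H*w(o, -2) = 75 - (-9 - 3*8)/35 = 75 - (-9 - 24)/35 = 75 - 1/35*(-33) = 75 + 33/35 = 2658/35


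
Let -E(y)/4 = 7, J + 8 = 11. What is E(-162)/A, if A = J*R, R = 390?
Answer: -14/585 ≈ -0.023932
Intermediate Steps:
J = 3 (J = -8 + 11 = 3)
E(y) = -28 (E(y) = -4*7 = -28)
A = 1170 (A = 3*390 = 1170)
E(-162)/A = -28/1170 = -28*1/1170 = -14/585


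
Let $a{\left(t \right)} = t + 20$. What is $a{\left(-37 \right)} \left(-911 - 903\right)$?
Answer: $30838$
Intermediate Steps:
$a{\left(t \right)} = 20 + t$
$a{\left(-37 \right)} \left(-911 - 903\right) = \left(20 - 37\right) \left(-911 - 903\right) = \left(-17\right) \left(-1814\right) = 30838$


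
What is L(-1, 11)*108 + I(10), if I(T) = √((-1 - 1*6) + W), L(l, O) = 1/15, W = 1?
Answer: 36/5 + I*√6 ≈ 7.2 + 2.4495*I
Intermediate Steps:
L(l, O) = 1/15
I(T) = I*√6 (I(T) = √((-1 - 1*6) + 1) = √((-1 - 6) + 1) = √(-7 + 1) = √(-6) = I*√6)
L(-1, 11)*108 + I(10) = (1/15)*108 + I*√6 = 36/5 + I*√6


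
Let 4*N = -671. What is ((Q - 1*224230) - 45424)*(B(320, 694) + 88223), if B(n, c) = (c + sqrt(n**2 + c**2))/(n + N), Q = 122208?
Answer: -7922359541018/609 - 1179568*sqrt(146009)/609 ≈ -1.3010e+10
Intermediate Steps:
N = -671/4 (N = (1/4)*(-671) = -671/4 ≈ -167.75)
B(n, c) = (c + sqrt(c**2 + n**2))/(-671/4 + n) (B(n, c) = (c + sqrt(n**2 + c**2))/(n - 671/4) = (c + sqrt(c**2 + n**2))/(-671/4 + n))
((Q - 1*224230) - 45424)*(B(320, 694) + 88223) = ((122208 - 1*224230) - 45424)*(4*(694 + sqrt(694**2 + 320**2))/(-671 + 4*320) + 88223) = ((122208 - 224230) - 45424)*(4*(694 + sqrt(481636 + 102400))/(-671 + 1280) + 88223) = (-102022 - 45424)*(4*(694 + sqrt(584036))/609 + 88223) = -147446*(4*(1/609)*(694 + 2*sqrt(146009)) + 88223) = -147446*((2776/609 + 8*sqrt(146009)/609) + 88223) = -147446*(53730583/609 + 8*sqrt(146009)/609) = -7922359541018/609 - 1179568*sqrt(146009)/609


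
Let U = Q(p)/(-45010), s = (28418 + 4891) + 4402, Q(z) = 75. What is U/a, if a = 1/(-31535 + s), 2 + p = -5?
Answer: -46320/4501 ≈ -10.291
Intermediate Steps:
p = -7 (p = -2 - 5 = -7)
s = 37711 (s = 33309 + 4402 = 37711)
a = 1/6176 (a = 1/(-31535 + 37711) = 1/6176 ≈ 0.00016192)
U = -15/9002 (U = 75/(-45010) = 75*(-1/45010) = -15/9002 ≈ -0.0016663)
U/a = -15/(9002*1/6176) = -15/9002*6176 = -46320/4501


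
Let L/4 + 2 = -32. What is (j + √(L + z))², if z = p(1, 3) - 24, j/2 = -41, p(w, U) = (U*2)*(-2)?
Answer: 6552 - 328*I*√43 ≈ 6552.0 - 2150.8*I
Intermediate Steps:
p(w, U) = -4*U (p(w, U) = (2*U)*(-2) = -4*U)
j = -82 (j = 2*(-41) = -82)
L = -136 (L = -8 + 4*(-32) = -8 - 128 = -136)
z = -36 (z = -4*3 - 24 = -12 - 24 = -36)
(j + √(L + z))² = (-82 + √(-136 - 36))² = (-82 + √(-172))² = (-82 + 2*I*√43)²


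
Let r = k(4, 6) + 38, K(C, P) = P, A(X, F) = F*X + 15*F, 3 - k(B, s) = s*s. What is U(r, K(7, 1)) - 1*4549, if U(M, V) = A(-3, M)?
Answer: -4489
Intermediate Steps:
k(B, s) = 3 - s**2 (k(B, s) = 3 - s*s = 3 - s**2)
A(X, F) = 15*F + F*X
r = 5 (r = (3 - 1*6**2) + 38 = (3 - 1*36) + 38 = (3 - 36) + 38 = -33 + 38 = 5)
U(M, V) = 12*M (U(M, V) = M*(15 - 3) = M*12 = 12*M)
U(r, K(7, 1)) - 1*4549 = 12*5 - 1*4549 = 60 - 4549 = -4489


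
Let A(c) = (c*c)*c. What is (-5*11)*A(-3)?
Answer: 1485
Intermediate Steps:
A(c) = c³ (A(c) = c²*c = c³)
(-5*11)*A(-3) = -5*11*(-3)³ = -55*(-27) = 1485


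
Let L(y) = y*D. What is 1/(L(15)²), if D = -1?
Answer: 1/225 ≈ 0.0044444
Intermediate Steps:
L(y) = -y (L(y) = y*(-1) = -y)
1/(L(15)²) = 1/((-1*15)²) = 1/((-15)²) = 1/225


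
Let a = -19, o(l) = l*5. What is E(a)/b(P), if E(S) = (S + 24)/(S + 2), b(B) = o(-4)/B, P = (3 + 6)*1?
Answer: 9/68 ≈ 0.13235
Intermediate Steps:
o(l) = 5*l
P = 9 (P = 9*1 = 9)
b(B) = -20/B (b(B) = (5*(-4))/B = -20/B)
E(S) = (24 + S)/(2 + S)
E(a)/b(P) = ((24 - 19)/(2 - 19))/((-20/9)) = (5/(-17))/((-20*⅑)) = (-1/17*5)/(-20/9) = -5/17*(-9/20) = 9/68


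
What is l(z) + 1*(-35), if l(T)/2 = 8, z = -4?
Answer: -19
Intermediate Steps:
l(T) = 16 (l(T) = 2*8 = 16)
l(z) + 1*(-35) = 16 + 1*(-35) = 16 - 35 = -19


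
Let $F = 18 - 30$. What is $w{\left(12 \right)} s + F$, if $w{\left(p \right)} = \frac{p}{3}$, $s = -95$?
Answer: $-392$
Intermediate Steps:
$w{\left(p \right)} = \frac{p}{3}$ ($w{\left(p \right)} = p \frac{1}{3} = \frac{p}{3}$)
$F = -12$
$w{\left(12 \right)} s + F = \frac{1}{3} \cdot 12 \left(-95\right) - 12 = 4 \left(-95\right) - 12 = -380 - 12 = -392$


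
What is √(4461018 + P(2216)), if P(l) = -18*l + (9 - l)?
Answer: √4418923 ≈ 2102.1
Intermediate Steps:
P(l) = 9 - 19*l
√(4461018 + P(2216)) = √(4461018 + (9 - 19*2216)) = √(4461018 + (9 - 42104)) = √(4461018 - 42095) = √4418923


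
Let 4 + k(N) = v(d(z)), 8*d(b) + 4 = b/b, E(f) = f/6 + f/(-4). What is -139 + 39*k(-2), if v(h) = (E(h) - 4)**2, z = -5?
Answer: 326951/1024 ≈ 319.29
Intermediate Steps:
E(f) = -f/12 (E(f) = f*(1/6) + f*(-1/4) = f/6 - f/4 = -f/12)
d(b) = -3/8 (d(b) = -1/2 + (b/b)/8 = -1/2 + (1/8)*1 = -1/2 + 1/8 = -3/8)
v(h) = (-4 - h/12)**2 (v(h) = (-h/12 - 4)**2 = (-4 - h/12)**2)
k(N) = 12033/1024 (k(N) = -4 + (48 - 3/8)**2/144 = -4 + (381/8)**2/144 = -4 + (1/144)*(145161/64) = -4 + 16129/1024 = 12033/1024)
-139 + 39*k(-2) = -139 + 39*(12033/1024) = -139 + 469287/1024 = 326951/1024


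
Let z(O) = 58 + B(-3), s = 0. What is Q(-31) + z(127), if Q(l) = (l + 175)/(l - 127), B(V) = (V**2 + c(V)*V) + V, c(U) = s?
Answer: 4984/79 ≈ 63.089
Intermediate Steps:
c(U) = 0
B(V) = V + V**2 (B(V) = (V**2 + 0*V) + V = (V**2 + 0) + V = V**2 + V = V + V**2)
Q(l) = (175 + l)/(-127 + l)
z(O) = 64 (z(O) = 58 - 3*(1 - 3) = 58 - 3*(-2) = 58 + 6 = 64)
Q(-31) + z(127) = (175 - 31)/(-127 - 31) + 64 = 144/(-158) + 64 = -1/158*144 + 64 = -72/79 + 64 = 4984/79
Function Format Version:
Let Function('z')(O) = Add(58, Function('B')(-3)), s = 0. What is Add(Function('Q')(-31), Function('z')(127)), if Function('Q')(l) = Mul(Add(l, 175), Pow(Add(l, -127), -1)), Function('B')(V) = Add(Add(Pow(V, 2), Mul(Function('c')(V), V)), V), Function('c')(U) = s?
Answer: Rational(4984, 79) ≈ 63.089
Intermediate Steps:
Function('c')(U) = 0
Function('B')(V) = Add(V, Pow(V, 2)) (Function('B')(V) = Add(Add(Pow(V, 2), Mul(0, V)), V) = Add(Add(Pow(V, 2), 0), V) = Add(Pow(V, 2), V) = Add(V, Pow(V, 2)))
Function('Q')(l) = Mul(Pow(Add(-127, l), -1), Add(175, l)) (Function('Q')(l) = Mul(Add(175, l), Pow(Add(-127, l), -1)) = Mul(Pow(Add(-127, l), -1), Add(175, l)))
Function('z')(O) = 64 (Function('z')(O) = Add(58, Mul(-3, Add(1, -3))) = Add(58, Mul(-3, -2)) = Add(58, 6) = 64)
Add(Function('Q')(-31), Function('z')(127)) = Add(Mul(Pow(Add(-127, -31), -1), Add(175, -31)), 64) = Add(Mul(Pow(-158, -1), 144), 64) = Add(Mul(Rational(-1, 158), 144), 64) = Add(Rational(-72, 79), 64) = Rational(4984, 79)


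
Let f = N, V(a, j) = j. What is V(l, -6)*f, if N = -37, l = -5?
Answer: 222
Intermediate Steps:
f = -37
V(l, -6)*f = -6*(-37) = 222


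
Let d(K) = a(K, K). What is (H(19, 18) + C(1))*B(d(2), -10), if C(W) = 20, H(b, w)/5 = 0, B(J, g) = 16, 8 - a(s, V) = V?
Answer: 320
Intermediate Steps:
a(s, V) = 8 - V
d(K) = 8 - K
H(b, w) = 0 (H(b, w) = 5*0 = 0)
(H(19, 18) + C(1))*B(d(2), -10) = (0 + 20)*16 = 20*16 = 320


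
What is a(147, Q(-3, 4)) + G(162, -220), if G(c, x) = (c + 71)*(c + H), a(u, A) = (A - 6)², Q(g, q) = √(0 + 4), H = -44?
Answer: 27510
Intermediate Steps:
Q(g, q) = 2 (Q(g, q) = √4 = 2)
a(u, A) = (-6 + A)²
G(c, x) = (-44 + c)*(71 + c) (G(c, x) = (c + 71)*(c - 44) = (71 + c)*(-44 + c) = (-44 + c)*(71 + c))
a(147, Q(-3, 4)) + G(162, -220) = (-6 + 2)² + (-3124 + 162² + 27*162) = (-4)² + (-3124 + 26244 + 4374) = 16 + 27494 = 27510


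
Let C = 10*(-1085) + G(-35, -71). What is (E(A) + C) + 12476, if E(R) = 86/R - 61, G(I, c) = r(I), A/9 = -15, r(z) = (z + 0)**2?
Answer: 376564/135 ≈ 2789.4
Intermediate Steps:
r(z) = z**2
A = -135 (A = 9*(-15) = -135)
G(I, c) = I**2
E(R) = -61 + 86/R
C = -9625 (C = 10*(-1085) + (-35)**2 = -10850 + 1225 = -9625)
(E(A) + C) + 12476 = ((-61 + 86/(-135)) - 9625) + 12476 = ((-61 + 86*(-1/135)) - 9625) + 12476 = ((-61 - 86/135) - 9625) + 12476 = (-8321/135 - 9625) + 12476 = -1307696/135 + 12476 = 376564/135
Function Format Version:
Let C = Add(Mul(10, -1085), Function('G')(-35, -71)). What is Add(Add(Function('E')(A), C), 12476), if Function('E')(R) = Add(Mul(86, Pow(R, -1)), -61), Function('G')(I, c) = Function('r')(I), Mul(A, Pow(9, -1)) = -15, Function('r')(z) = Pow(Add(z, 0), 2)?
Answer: Rational(376564, 135) ≈ 2789.4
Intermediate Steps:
Function('r')(z) = Pow(z, 2)
A = -135 (A = Mul(9, -15) = -135)
Function('G')(I, c) = Pow(I, 2)
Function('E')(R) = Add(-61, Mul(86, Pow(R, -1)))
C = -9625 (C = Add(Mul(10, -1085), Pow(-35, 2)) = Add(-10850, 1225) = -9625)
Add(Add(Function('E')(A), C), 12476) = Add(Add(Add(-61, Mul(86, Pow(-135, -1))), -9625), 12476) = Add(Add(Add(-61, Mul(86, Rational(-1, 135))), -9625), 12476) = Add(Add(Add(-61, Rational(-86, 135)), -9625), 12476) = Add(Add(Rational(-8321, 135), -9625), 12476) = Add(Rational(-1307696, 135), 12476) = Rational(376564, 135)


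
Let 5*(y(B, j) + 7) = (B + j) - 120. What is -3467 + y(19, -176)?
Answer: -17647/5 ≈ -3529.4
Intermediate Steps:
y(B, j) = -31 + B/5 + j/5 (y(B, j) = -7 + ((B + j) - 120)/5 = -7 + (-120 + B + j)/5 = -7 + (-24 + B/5 + j/5) = -31 + B/5 + j/5)
-3467 + y(19, -176) = -3467 + (-31 + (⅕)*19 + (⅕)*(-176)) = -3467 + (-31 + 19/5 - 176/5) = -3467 - 312/5 = -17647/5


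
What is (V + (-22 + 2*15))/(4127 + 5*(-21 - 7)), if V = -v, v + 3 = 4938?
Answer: -4927/3987 ≈ -1.2358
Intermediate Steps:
v = 4935 (v = -3 + 4938 = 4935)
V = -4935 (V = -1*4935 = -4935)
(V + (-22 + 2*15))/(4127 + 5*(-21 - 7)) = (-4935 + (-22 + 2*15))/(4127 + 5*(-21 - 7)) = (-4935 + (-22 + 30))/(4127 + 5*(-28)) = (-4935 + 8)/(4127 - 140) = -4927/3987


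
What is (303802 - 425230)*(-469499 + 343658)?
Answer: 15280620948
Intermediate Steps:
(303802 - 425230)*(-469499 + 343658) = -121428*(-125841) = 15280620948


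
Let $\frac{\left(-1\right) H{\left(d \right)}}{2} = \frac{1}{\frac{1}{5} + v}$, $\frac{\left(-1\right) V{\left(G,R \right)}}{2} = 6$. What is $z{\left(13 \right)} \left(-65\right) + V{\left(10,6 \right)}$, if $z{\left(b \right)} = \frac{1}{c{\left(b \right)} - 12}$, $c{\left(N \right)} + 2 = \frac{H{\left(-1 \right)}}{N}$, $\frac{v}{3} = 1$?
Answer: $- \frac{10772}{1461} \approx -7.373$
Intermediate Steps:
$v = 3$ ($v = 3 \cdot 1 = 3$)
$V{\left(G,R \right)} = -12$ ($V{\left(G,R \right)} = \left(-2\right) 6 = -12$)
$H{\left(d \right)} = - \frac{5}{8}$ ($H{\left(d \right)} = - \frac{2}{\frac{1}{5} + 3} = - \frac{2}{\frac{16}{5}} = \left(-2\right) \frac{5}{16} = - \frac{5}{8}$)
$c{\left(N \right)} = -2 - \frac{5}{8 N}$
$z{\left(b \right)} = \frac{1}{-14 - \frac{5}{8 b}}$ ($z{\left(b \right)} = \frac{1}{\left(-2 - \frac{5}{8 b}\right) - 12} = \frac{1}{-14 - \frac{5}{8 b}}$)
$z{\left(13 \right)} \left(-65\right) + V{\left(10,6 \right)} = \left(-8\right) 13 \frac{1}{5 + 112 \cdot 13} \left(-65\right) - 12 = \left(-8\right) 13 \frac{1}{5 + 1456} \left(-65\right) - 12 = \left(-8\right) 13 \cdot \frac{1}{1461} \left(-65\right) - 12 = \left(- \frac{104}{1461}\right) \left(-65\right) - 12 = \frac{6760}{1461} - 12 = - \frac{10772}{1461}$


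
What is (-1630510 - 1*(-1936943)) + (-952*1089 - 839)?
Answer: -731134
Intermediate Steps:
(-1630510 - 1*(-1936943)) + (-952*1089 - 839) = (-1630510 + 1936943) + (-1036728 - 839) = 306433 - 1037567 = -731134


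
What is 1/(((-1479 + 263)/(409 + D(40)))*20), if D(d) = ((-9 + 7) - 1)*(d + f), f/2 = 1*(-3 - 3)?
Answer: -65/4864 ≈ -0.013363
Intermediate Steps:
f = -12 (f = 2*(1*(-3 - 3)) = 2*(1*(-6)) = 2*(-6) = -12)
D(d) = 36 - 3*d (D(d) = ((-9 + 7) - 1)*(d - 12) = (-2 - 1)*(-12 + d) = -3*(-12 + d) = 36 - 3*d)
1/(((-1479 + 263)/(409 + D(40)))*20) = 1/(((-1479 + 263)/(409 + (36 - 3*40)))*20) = 1/(-1216/(409 + (36 - 120))*20) = 1/(-1216/(409 - 84)*20) = 1/(-1216/325*20) = 1/(-4864/65) = -65/4864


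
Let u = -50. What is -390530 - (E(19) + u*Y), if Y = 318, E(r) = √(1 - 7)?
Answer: -374630 - I*√6 ≈ -3.7463e+5 - 2.4495*I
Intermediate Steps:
E(r) = I*√6 (E(r) = √(-6) = I*√6)
-390530 - (E(19) + u*Y) = -390530 - (I*√6 - 50*318) = -390530 - (I*√6 - 15900) = -390530 - (-15900 + I*√6) = -390530 + (15900 - I*√6) = -374630 - I*√6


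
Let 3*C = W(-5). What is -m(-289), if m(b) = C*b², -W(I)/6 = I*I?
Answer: 4176050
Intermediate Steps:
W(I) = -6*I² (W(I) = -6*I*I = -6*I²)
C = -50 (C = (-6*(-5)²)/3 = (-6*25)/3 = (⅓)*(-150) = -50)
m(b) = -50*b²
-m(-289) = -(-50)*(-289)² = -(-50)*83521 = -1*(-4176050) = 4176050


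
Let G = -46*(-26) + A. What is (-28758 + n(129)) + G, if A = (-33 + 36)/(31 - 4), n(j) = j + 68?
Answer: -246284/9 ≈ -27365.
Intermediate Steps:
n(j) = 68 + j
A = 1/9 (A = 3/27 = 3*(1/27) = 1/9 ≈ 0.11111)
G = 10765/9 (G = -46*(-26) + 1/9 = 1196 + 1/9 = 10765/9 ≈ 1196.1)
(-28758 + n(129)) + G = (-28758 + (68 + 129)) + 10765/9 = (-28758 + 197) + 10765/9 = -28561 + 10765/9 = -246284/9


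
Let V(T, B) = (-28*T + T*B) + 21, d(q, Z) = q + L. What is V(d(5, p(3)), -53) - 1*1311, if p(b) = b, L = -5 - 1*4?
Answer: -966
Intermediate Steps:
L = -9 (L = -5 - 4 = -9)
d(q, Z) = -9 + q (d(q, Z) = q - 9 = -9 + q)
V(T, B) = 21 - 28*T + B*T (V(T, B) = (-28*T + B*T) + 21 = 21 - 28*T + B*T)
V(d(5, p(3)), -53) - 1*1311 = (21 - 28*(-9 + 5) - 53*(-9 + 5)) - 1*1311 = (21 - 28*(-4) - 53*(-4)) - 1311 = (21 + 112 + 212) - 1311 = 345 - 1311 = -966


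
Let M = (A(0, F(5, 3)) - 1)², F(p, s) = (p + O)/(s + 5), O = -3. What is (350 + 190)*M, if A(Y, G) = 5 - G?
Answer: 30375/4 ≈ 7593.8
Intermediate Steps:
F(p, s) = (-3 + p)/(5 + s) (F(p, s) = (p - 3)/(s + 5) = (-3 + p)/(5 + s))
M = 225/16 (M = ((5 - (-3 + 5)/(5 + 3)) - 1)² = ((5 - 2/8) - 1)² = ((5 - 1*¼) - 1)² = ((5 - ¼) - 1)² = (19/4 - 1)² = (15/4)² = 225/16 ≈ 14.063)
(350 + 190)*M = (350 + 190)*(225/16) = 540*(225/16) = 30375/4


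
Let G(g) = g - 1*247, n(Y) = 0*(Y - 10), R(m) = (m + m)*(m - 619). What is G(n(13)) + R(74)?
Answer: -80907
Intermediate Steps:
R(m) = 2*m*(-619 + m) (R(m) = (2*m)*(-619 + m) = 2*m*(-619 + m))
n(Y) = 0 (n(Y) = 0*(-10 + Y) = 0)
G(g) = -247 + g (G(g) = g - 247 = -247 + g)
G(n(13)) + R(74) = (-247 + 0) + 2*74*(-619 + 74) = -247 + 2*74*(-545) = -247 - 80660 = -80907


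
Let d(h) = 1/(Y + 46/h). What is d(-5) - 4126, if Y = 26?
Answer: -346579/84 ≈ -4125.9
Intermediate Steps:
d(h) = 1/(26 + 46/h)
d(-5) - 4126 = (½)*(-5)/(23 + 13*(-5)) - 4126 = (½)*(-5)/(23 - 65) - 4126 = (½)*(-5)/(-42) - 4126 = (½)*(-5)*(-1/42) - 4126 = 5/84 - 4126 = -346579/84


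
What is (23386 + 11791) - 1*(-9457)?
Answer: 44634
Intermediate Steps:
(23386 + 11791) - 1*(-9457) = 35177 + 9457 = 44634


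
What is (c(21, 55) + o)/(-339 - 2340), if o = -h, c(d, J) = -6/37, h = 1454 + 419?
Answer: 69307/99123 ≈ 0.69920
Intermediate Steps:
h = 1873
c(d, J) = -6/37 (c(d, J) = -6*1/37 = -6/37)
o = -1873 (o = -1*1873 = -1873)
(c(21, 55) + o)/(-339 - 2340) = (-6/37 - 1873)/(-339 - 2340) = -69307/37/(-2679) = -69307/37*(-1/2679) = 69307/99123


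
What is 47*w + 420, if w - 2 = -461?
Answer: -21153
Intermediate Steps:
w = -459 (w = 2 - 461 = -459)
47*w + 420 = 47*(-459) + 420 = -21573 + 420 = -21153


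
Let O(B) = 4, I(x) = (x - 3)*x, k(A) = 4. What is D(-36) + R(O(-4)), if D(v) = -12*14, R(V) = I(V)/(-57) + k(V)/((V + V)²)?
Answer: -153223/912 ≈ -168.01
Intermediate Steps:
I(x) = x*(-3 + x) (I(x) = (-3 + x)*x = x*(-3 + x))
R(V) = V⁻² - V*(-3 + V)/57 (R(V) = (V*(-3 + V))/(-57) + 4/((V + V)²) = (V*(-3 + V))*(-1/57) + 4/((2*V)²) = -V*(-3 + V)/57 + 4/((4*V²)) = -V*(-3 + V)/57 + 4*(1/(4*V²)) = -V*(-3 + V)/57 + V⁻² = V⁻² - V*(-3 + V)/57)
D(v) = -168
D(-36) + R(O(-4)) = -168 + (1/57)*(57 + 4³*(3 - 1*4))/4² = -168 + (1/57)*(1/16)*(57 + 64*(3 - 4)) = -168 + (1/57)*(1/16)*(57 + 64*(-1)) = -168 + (1/57)*(1/16)*(57 - 64) = -168 + (1/57)*(1/16)*(-7) = -168 - 7/912 = -153223/912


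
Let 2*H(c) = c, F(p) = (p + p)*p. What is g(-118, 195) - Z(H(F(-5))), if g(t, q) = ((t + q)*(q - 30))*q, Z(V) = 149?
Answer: 2477326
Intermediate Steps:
F(p) = 2*p**2 (F(p) = (2*p)*p = 2*p**2)
H(c) = c/2
g(t, q) = q*(-30 + q)*(q + t) (g(t, q) = ((q + t)*(-30 + q))*q = ((-30 + q)*(q + t))*q = q*(-30 + q)*(q + t))
g(-118, 195) - Z(H(F(-5))) = 195*(195**2 - 30*195 - 30*(-118) + 195*(-118)) - 1*149 = 195*(38025 - 5850 + 3540 - 23010) - 149 = 195*12705 - 149 = 2477475 - 149 = 2477326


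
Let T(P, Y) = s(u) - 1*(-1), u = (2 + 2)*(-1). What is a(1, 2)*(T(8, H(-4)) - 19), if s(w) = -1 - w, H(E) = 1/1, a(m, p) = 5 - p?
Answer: -45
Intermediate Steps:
u = -4 (u = 4*(-1) = -4)
H(E) = 1
T(P, Y) = 4 (T(P, Y) = (-1 - 1*(-4)) - 1*(-1) = (-1 + 4) + 1 = 3 + 1 = 4)
a(1, 2)*(T(8, H(-4)) - 19) = (5 - 1*2)*(4 - 19) = (5 - 2)*(-15) = 3*(-15) = -45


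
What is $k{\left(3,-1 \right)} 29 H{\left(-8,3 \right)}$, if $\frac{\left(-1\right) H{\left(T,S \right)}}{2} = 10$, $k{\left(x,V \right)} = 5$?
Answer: $-2900$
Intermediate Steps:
$H{\left(T,S \right)} = -20$ ($H{\left(T,S \right)} = \left(-2\right) 10 = -20$)
$k{\left(3,-1 \right)} 29 H{\left(-8,3 \right)} = 5 \cdot 29 \left(-20\right) = 145 \left(-20\right) = -2900$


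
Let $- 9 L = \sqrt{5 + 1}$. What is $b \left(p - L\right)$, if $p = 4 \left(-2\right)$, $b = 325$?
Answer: $-2600 + \frac{325 \sqrt{6}}{9} \approx -2511.5$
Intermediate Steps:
$L = - \frac{\sqrt{6}}{9}$ ($L = - \frac{\sqrt{5 + 1}}{9} = - \frac{\sqrt{6}}{9} \approx -0.27217$)
$p = -8$
$b \left(p - L\right) = 325 \left(-8 - - \frac{\sqrt{6}}{9}\right) = 325 \left(-8 + \frac{\sqrt{6}}{9}\right) = -2600 + \frac{325 \sqrt{6}}{9}$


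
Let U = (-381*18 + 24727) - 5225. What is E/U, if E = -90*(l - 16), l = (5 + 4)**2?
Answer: -2925/6322 ≈ -0.46267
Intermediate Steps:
l = 81 (l = 9**2 = 81)
E = -5850 (E = -90*(81 - 16) = -90*65 = -5850)
U = 12644 (U = (-6858 + 24727) - 5225 = 17869 - 5225 = 12644)
E/U = -5850/12644 = -5850*1/12644 = -2925/6322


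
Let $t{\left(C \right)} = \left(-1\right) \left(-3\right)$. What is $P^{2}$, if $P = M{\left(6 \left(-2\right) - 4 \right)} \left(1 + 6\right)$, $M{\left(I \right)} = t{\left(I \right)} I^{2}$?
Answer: $28901376$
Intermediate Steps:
$t{\left(C \right)} = 3$
$M{\left(I \right)} = 3 I^{2}$
$P = 5376$ ($P = 3 \left(6 \left(-2\right) - 4\right)^{2} \left(1 + 6\right) = 3 \left(-12 - 4\right)^{2} \cdot 7 = 3 \left(-16\right)^{2} \cdot 7 = 3 \cdot 256 \cdot 7 = 768 \cdot 7 = 5376$)
$P^{2} = 5376^{2} = 28901376$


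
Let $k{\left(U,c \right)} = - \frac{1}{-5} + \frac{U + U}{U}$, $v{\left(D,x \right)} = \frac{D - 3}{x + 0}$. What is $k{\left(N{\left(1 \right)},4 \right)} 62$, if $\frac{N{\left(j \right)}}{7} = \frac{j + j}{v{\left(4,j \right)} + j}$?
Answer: $\frac{682}{5} \approx 136.4$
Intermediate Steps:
$v{\left(D,x \right)} = \frac{-3 + D}{x}$
$N{\left(j \right)} = \frac{14 j}{j + \frac{1}{j}}$ ($N{\left(j \right)} = 7 \frac{j + j}{\frac{-3 + 4}{j} + j} = 7 \frac{2 j}{\frac{1}{j} 1 + j} = 7 \frac{2 j}{\frac{1}{j} + j} = 7 \frac{2 j}{j + \frac{1}{j}} = \frac{14 j}{j + \frac{1}{j}}$)
$k{\left(U,c \right)} = \frac{11}{5}$ ($k{\left(U,c \right)} = \left(-1\right) \left(- \frac{1}{5}\right) + \frac{2 U}{U} = \frac{1}{5} + 2 = \frac{11}{5}$)
$k{\left(N{\left(1 \right)},4 \right)} 62 = \frac{11}{5} \cdot 62 = \frac{682}{5}$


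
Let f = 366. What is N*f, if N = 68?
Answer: 24888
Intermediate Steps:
N*f = 68*366 = 24888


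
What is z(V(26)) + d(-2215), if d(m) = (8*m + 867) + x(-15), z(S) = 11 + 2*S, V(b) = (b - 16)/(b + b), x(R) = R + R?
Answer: -219331/13 ≈ -16872.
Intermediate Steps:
x(R) = 2*R
V(b) = (-16 + b)/(2*b) (V(b) = (-16 + b)/((2*b)) = (-16 + b)*(1/(2*b)) = (-16 + b)/(2*b))
d(m) = 837 + 8*m (d(m) = (8*m + 867) + 2*(-15) = (867 + 8*m) - 30 = 837 + 8*m)
z(V(26)) + d(-2215) = (11 + 2*((1/2)*(-16 + 26)/26)) + (837 + 8*(-2215)) = (11 + 2*((1/2)*(1/26)*10)) + (837 - 17720) = (11 + 2*(5/26)) - 16883 = (11 + 5/13) - 16883 = 148/13 - 16883 = -219331/13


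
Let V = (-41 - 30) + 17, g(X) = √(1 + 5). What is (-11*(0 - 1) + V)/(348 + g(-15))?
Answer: -2494/20183 + 43*√6/121098 ≈ -0.12270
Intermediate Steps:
g(X) = √6
V = -54 (V = -71 + 17 = -54)
(-11*(0 - 1) + V)/(348 + g(-15)) = (-11*(0 - 1) - 54)/(348 + √6) = (-11*(-1) - 54)/(348 + √6) = (11 - 54)/(348 + √6) = -43/(348 + √6)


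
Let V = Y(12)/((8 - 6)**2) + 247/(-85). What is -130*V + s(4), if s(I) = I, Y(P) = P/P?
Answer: 11875/34 ≈ 349.26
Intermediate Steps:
Y(P) = 1
V = -903/340 (V = 1/(8 - 6)**2 + 247/(-85) = 1/2**2 + 247*(-1/85) = 1/4 - 247/85 = -903/340 ≈ -2.6559)
-130*V + s(4) = -130*(-903/340) + 4 = 11739/34 + 4 = 11875/34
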